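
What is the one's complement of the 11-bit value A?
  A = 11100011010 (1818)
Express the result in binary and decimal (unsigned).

Flip each bit (0->1, 1->0):
  11100011010
  00011100101

Answer: 00011100101 (229)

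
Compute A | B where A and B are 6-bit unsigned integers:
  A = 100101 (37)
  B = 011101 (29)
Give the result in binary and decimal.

Apply | to each column (1 where either bit is 1):
  100101
| 011101
--------
  111101

Answer: 111101 (61)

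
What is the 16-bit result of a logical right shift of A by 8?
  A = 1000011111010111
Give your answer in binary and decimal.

Logical shift right by 8: drop the bottom 8 bit(s), prepend 8 zero(s) on the left.
  1000011111010111  ->  keep [10000111], discard [11010111], prepend 00000000
= 0000000010000111

Answer: 0000000010000111 (135)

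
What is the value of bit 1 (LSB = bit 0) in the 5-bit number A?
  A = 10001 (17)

Bit 1 is the 2nd from the right.
  10001
     ^
That bit is 0.

Answer: 0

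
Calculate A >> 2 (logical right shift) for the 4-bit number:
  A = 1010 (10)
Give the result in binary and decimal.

Logical shift right by 2: drop the bottom 2 bit(s), prepend 2 zero(s) on the left.
  1010  ->  keep [10], discard [10], prepend 00
= 0010

Answer: 0010 (2)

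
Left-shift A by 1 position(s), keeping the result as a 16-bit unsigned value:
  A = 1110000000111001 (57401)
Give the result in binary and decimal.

Shift left by 1: drop the top 1 bit(s), append 1 zero(s) on the right.
  1110000000111001  ->  discard [1], keep [110000000111001], append 0
= 1100000001110010

Answer: 1100000001110010 (49266)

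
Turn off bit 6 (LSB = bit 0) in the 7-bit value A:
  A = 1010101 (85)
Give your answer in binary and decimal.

Mask = ~(1 << 6) = 0111111
Bit 6 of A is 1, so AND-ing with the mask clears it to 0.
  1010101
& 0111111
---------
  0010101

Answer: 0010101 (21)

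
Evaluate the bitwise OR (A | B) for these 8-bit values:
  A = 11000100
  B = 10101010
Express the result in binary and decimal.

Apply | to each column (1 where either bit is 1):
  11000100
| 10101010
----------
  11101110

Answer: 11101110 (238)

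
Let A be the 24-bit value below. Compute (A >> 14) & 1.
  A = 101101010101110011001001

Bit 14 is the 15th from the right.
  101101010101110011001001
           ^
That bit is 1.

Answer: 1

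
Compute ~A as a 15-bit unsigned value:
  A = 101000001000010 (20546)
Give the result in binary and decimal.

Flip each bit (0->1, 1->0):
  101000001000010
  010111110111101

Answer: 010111110111101 (12221)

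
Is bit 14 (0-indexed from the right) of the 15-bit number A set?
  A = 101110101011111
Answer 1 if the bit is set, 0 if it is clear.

Bit 14 is the 15th from the right.
  101110101011111
  ^
That bit is 1.

Answer: 1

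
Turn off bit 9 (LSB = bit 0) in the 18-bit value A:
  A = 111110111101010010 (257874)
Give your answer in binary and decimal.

Mask = ~(1 << 9) = 111111110111111111
Bit 9 of A is 1, so AND-ing with the mask clears it to 0.
  111110111101010010
& 111111110111111111
--------------------
  111110110101010010

Answer: 111110110101010010 (257362)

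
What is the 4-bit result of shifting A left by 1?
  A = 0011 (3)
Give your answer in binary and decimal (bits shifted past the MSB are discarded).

Shift left by 1: drop the top 1 bit(s), append 1 zero(s) on the right.
  0011  ->  discard [0], keep [011], append 0
= 0110

Answer: 0110 (6)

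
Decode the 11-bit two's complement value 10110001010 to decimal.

MSB is 1, so the value is negative. Find the magnitude:
1. Invert bits:  01001110101
2. Add 1:        01001110110  = 630
3. Apply sign:   -630

Answer: -630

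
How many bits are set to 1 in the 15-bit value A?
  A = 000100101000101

000100101000101
1-bits at positions (from bit 0 = LSB): 0, 2, 6, 8, 11
Count = 5

Answer: 5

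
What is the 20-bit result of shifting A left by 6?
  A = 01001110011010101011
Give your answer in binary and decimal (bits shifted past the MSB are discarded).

Shift left by 6: drop the top 6 bit(s), append 6 zero(s) on the right.
  01001110011010101011  ->  discard [010011], keep [10011010101011], append 000000
= 10011010101011000000

Answer: 10011010101011000000 (633536)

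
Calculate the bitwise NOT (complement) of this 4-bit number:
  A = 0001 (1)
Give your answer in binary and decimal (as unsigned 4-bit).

Flip each bit (0->1, 1->0):
  0001
  1110

Answer: 1110 (14)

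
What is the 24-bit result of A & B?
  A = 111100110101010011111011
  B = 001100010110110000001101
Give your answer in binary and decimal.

Apply & to each column (1 only where both bits are 1):
  111100110101010011111011
& 001100010110110000001101
--------------------------
  001100010100010000001001

Answer: 001100010100010000001001 (3228681)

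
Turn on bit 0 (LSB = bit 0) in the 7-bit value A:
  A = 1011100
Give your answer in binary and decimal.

Mask = 1 << 0 = 0000001
Bit 0 of A is 0, so OR-ing with the mask flips it to 1.
  1011100
| 0000001
---------
  1011101

Answer: 1011101 (93)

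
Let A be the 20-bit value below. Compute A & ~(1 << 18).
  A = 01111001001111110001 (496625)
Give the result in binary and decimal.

Mask = ~(1 << 18) = 10111111111111111111
Bit 18 of A is 1, so AND-ing with the mask clears it to 0.
  01111001001111110001
& 10111111111111111111
----------------------
  00111001001111110001

Answer: 00111001001111110001 (234481)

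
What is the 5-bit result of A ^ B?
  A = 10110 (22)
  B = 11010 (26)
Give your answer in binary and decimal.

Apply ^ to each column (1 where bits differ):
  10110
^ 11010
-------
  01100

Answer: 01100 (12)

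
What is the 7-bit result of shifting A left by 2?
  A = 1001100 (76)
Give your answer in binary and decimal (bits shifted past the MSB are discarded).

Shift left by 2: drop the top 2 bit(s), append 2 zero(s) on the right.
  1001100  ->  discard [10], keep [01100], append 00
= 0110000

Answer: 0110000 (48)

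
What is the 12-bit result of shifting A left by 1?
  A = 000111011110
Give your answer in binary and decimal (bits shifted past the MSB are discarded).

Shift left by 1: drop the top 1 bit(s), append 1 zero(s) on the right.
  000111011110  ->  discard [0], keep [00111011110], append 0
= 001110111100

Answer: 001110111100 (956)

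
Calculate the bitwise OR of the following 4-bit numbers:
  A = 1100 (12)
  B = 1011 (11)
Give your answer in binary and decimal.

Apply | to each column (1 where either bit is 1):
  1100
| 1011
------
  1111

Answer: 1111 (15)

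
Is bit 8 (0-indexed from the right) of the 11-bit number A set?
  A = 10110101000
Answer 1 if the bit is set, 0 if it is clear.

Bit 8 is the 9th from the right.
  10110101000
    ^
That bit is 1.

Answer: 1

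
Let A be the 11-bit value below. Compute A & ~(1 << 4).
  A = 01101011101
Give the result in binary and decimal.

Mask = ~(1 << 4) = 11111101111
Bit 4 of A is 1, so AND-ing with the mask clears it to 0.
  01101011101
& 11111101111
-------------
  01101001101

Answer: 01101001101 (845)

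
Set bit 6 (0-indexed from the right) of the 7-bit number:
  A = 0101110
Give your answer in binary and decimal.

Mask = 1 << 6 = 1000000
Bit 6 of A is 0, so OR-ing with the mask flips it to 1.
  0101110
| 1000000
---------
  1101110

Answer: 1101110 (110)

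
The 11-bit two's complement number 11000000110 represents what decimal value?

MSB is 1, so the value is negative. Find the magnitude:
1. Invert bits:  00111111001
2. Add 1:        00111111010  = 506
3. Apply sign:   -506

Answer: -506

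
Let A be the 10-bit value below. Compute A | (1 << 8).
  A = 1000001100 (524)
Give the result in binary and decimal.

Mask = 1 << 8 = 0100000000
Bit 8 of A is 0, so OR-ing with the mask flips it to 1.
  1000001100
| 0100000000
------------
  1100001100

Answer: 1100001100 (780)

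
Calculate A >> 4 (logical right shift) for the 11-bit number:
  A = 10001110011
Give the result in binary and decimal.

Logical shift right by 4: drop the bottom 4 bit(s), prepend 4 zero(s) on the left.
  10001110011  ->  keep [1000111], discard [0011], prepend 0000
= 00001000111

Answer: 00001000111 (71)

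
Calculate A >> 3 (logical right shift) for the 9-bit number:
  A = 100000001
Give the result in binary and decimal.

Logical shift right by 3: drop the bottom 3 bit(s), prepend 3 zero(s) on the left.
  100000001  ->  keep [100000], discard [001], prepend 000
= 000100000

Answer: 000100000 (32)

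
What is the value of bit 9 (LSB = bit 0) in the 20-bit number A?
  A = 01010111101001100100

Bit 9 is the 10th from the right.
  01010111101001100100
            ^
That bit is 1.

Answer: 1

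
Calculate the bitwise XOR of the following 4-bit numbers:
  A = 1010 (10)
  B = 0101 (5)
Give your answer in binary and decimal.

Apply ^ to each column (1 where bits differ):
  1010
^ 0101
------
  1111

Answer: 1111 (15)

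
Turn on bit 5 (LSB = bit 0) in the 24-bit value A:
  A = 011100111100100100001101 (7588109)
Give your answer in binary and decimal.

Mask = 1 << 5 = 000000000000000000100000
Bit 5 of A is 0, so OR-ing with the mask flips it to 1.
  011100111100100100001101
| 000000000000000000100000
--------------------------
  011100111100100100101101

Answer: 011100111100100100101101 (7588141)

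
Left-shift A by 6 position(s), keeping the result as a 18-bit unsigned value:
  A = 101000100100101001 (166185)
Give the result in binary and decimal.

Shift left by 6: drop the top 6 bit(s), append 6 zero(s) on the right.
  101000100100101001  ->  discard [101000], keep [100100101001], append 000000
= 100100101001000000

Answer: 100100101001000000 (150080)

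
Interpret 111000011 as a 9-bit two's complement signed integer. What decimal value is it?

MSB is 1, so the value is negative. Find the magnitude:
1. Invert bits:  000111100
2. Add 1:        000111101  = 61
3. Apply sign:   -61

Answer: -61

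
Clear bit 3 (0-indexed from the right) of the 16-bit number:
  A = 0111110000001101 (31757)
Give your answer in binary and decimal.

Mask = ~(1 << 3) = 1111111111110111
Bit 3 of A is 1, so AND-ing with the mask clears it to 0.
  0111110000001101
& 1111111111110111
------------------
  0111110000000101

Answer: 0111110000000101 (31749)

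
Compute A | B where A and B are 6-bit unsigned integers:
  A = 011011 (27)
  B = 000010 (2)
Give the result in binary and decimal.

Apply | to each column (1 where either bit is 1):
  011011
| 000010
--------
  011011

Answer: 011011 (27)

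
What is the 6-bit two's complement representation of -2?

1. Binary of +2:  000010
2. Invert bits:     111101
3. Add 1:           111110

Answer: 111110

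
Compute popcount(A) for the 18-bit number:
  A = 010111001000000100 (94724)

010111001000000100
1-bits at positions (from bit 0 = LSB): 2, 9, 12, 13, 14, 16
Count = 6

Answer: 6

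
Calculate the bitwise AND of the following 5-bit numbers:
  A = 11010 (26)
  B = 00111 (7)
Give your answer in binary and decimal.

Apply & to each column (1 only where both bits are 1):
  11010
& 00111
-------
  00010

Answer: 00010 (2)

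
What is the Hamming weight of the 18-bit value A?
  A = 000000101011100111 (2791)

000000101011100111
1-bits at positions (from bit 0 = LSB): 0, 1, 2, 5, 6, 7, 9, 11
Count = 8

Answer: 8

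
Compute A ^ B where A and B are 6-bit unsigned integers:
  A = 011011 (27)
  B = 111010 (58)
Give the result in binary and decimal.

Apply ^ to each column (1 where bits differ):
  011011
^ 111010
--------
  100001

Answer: 100001 (33)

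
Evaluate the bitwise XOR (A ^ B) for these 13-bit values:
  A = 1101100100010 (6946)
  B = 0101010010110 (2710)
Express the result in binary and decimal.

Apply ^ to each column (1 where bits differ):
  1101100100010
^ 0101010010110
---------------
  1000110110100

Answer: 1000110110100 (4532)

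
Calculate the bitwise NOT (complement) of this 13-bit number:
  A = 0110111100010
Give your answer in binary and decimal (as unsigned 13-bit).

Flip each bit (0->1, 1->0):
  0110111100010
  1001000011101

Answer: 1001000011101 (4637)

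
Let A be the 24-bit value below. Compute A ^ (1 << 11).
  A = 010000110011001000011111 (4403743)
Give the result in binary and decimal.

Mask = 1 << 11 = 000000000000100000000000
Bit 11 of A is 0; XOR with the mask flips it to 1.
  010000110011001000011111
^ 000000000000100000000000
--------------------------
  010000110011101000011111

Answer: 010000110011101000011111 (4405791)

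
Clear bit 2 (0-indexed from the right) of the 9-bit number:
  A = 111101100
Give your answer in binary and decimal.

Mask = ~(1 << 2) = 111111011
Bit 2 of A is 1, so AND-ing with the mask clears it to 0.
  111101100
& 111111011
-----------
  111101000

Answer: 111101000 (488)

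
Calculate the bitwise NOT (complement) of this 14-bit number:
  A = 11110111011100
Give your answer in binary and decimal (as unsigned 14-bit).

Flip each bit (0->1, 1->0):
  11110111011100
  00001000100011

Answer: 00001000100011 (547)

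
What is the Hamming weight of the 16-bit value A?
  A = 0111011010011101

0111011010011101
1-bits at positions (from bit 0 = LSB): 0, 2, 3, 4, 7, 9, 10, 12, 13, 14
Count = 10

Answer: 10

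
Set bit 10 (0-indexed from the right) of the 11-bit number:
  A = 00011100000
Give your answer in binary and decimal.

Mask = 1 << 10 = 10000000000
Bit 10 of A is 0, so OR-ing with the mask flips it to 1.
  00011100000
| 10000000000
-------------
  10011100000

Answer: 10011100000 (1248)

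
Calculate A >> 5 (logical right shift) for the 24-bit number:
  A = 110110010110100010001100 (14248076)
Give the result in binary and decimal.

Logical shift right by 5: drop the bottom 5 bit(s), prepend 5 zero(s) on the left.
  110110010110100010001100  ->  keep [1101100101101000100], discard [01100], prepend 00000
= 000001101100101101000100

Answer: 000001101100101101000100 (445252)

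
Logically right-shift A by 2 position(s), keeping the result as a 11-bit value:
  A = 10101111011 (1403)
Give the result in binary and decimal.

Logical shift right by 2: drop the bottom 2 bit(s), prepend 2 zero(s) on the left.
  10101111011  ->  keep [101011110], discard [11], prepend 00
= 00101011110

Answer: 00101011110 (350)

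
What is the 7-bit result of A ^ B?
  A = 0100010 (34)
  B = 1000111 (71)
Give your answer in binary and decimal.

Apply ^ to each column (1 where bits differ):
  0100010
^ 1000111
---------
  1100101

Answer: 1100101 (101)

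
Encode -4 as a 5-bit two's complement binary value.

1. Binary of +4:  00100
2. Invert bits:     11011
3. Add 1:           11100

Answer: 11100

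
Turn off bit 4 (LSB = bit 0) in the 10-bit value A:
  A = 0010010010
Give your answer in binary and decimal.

Mask = ~(1 << 4) = 1111101111
Bit 4 of A is 1, so AND-ing with the mask clears it to 0.
  0010010010
& 1111101111
------------
  0010000010

Answer: 0010000010 (130)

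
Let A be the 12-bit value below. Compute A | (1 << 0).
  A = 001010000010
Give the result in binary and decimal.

Mask = 1 << 0 = 000000000001
Bit 0 of A is 0, so OR-ing with the mask flips it to 1.
  001010000010
| 000000000001
--------------
  001010000011

Answer: 001010000011 (643)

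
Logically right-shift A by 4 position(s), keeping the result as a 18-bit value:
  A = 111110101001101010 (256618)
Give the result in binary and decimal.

Logical shift right by 4: drop the bottom 4 bit(s), prepend 4 zero(s) on the left.
  111110101001101010  ->  keep [11111010100110], discard [1010], prepend 0000
= 000011111010100110

Answer: 000011111010100110 (16038)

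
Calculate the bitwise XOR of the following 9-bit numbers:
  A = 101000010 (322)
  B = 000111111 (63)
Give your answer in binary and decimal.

Apply ^ to each column (1 where bits differ):
  101000010
^ 000111111
-----------
  101111101

Answer: 101111101 (381)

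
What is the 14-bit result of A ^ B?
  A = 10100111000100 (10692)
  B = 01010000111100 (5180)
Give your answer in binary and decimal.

Apply ^ to each column (1 where bits differ):
  10100111000100
^ 01010000111100
----------------
  11110111111000

Answer: 11110111111000 (15864)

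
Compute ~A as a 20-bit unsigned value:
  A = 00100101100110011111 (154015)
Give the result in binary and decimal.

Flip each bit (0->1, 1->0):
  00100101100110011111
  11011010011001100000

Answer: 11011010011001100000 (894560)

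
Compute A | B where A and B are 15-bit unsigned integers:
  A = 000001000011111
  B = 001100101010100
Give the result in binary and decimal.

Apply | to each column (1 where either bit is 1):
  000001000011111
| 001100101010100
-----------------
  001101101011111

Answer: 001101101011111 (7007)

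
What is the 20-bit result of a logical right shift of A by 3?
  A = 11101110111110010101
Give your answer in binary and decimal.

Logical shift right by 3: drop the bottom 3 bit(s), prepend 3 zero(s) on the left.
  11101110111110010101  ->  keep [11101110111110010], discard [101], prepend 000
= 00011101110111110010

Answer: 00011101110111110010 (122354)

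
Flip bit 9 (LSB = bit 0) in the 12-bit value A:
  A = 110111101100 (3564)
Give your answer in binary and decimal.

Mask = 1 << 9 = 001000000000
Bit 9 of A is 0; XOR with the mask flips it to 1.
  110111101100
^ 001000000000
--------------
  111111101100

Answer: 111111101100 (4076)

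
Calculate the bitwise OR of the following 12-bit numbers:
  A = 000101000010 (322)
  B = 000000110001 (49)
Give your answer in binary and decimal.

Apply | to each column (1 where either bit is 1):
  000101000010
| 000000110001
--------------
  000101110011

Answer: 000101110011 (371)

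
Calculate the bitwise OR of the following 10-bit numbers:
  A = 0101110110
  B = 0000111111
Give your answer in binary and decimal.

Apply | to each column (1 where either bit is 1):
  0101110110
| 0000111111
------------
  0101111111

Answer: 0101111111 (383)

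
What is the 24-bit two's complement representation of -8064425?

1. Binary of +8064425:  011110110000110110101001
2. Invert bits:     100001001111001001010110
3. Add 1:           100001001111001001010111

Answer: 100001001111001001010111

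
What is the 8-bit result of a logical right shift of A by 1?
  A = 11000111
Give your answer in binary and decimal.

Logical shift right by 1: drop the bottom 1 bit(s), prepend 1 zero(s) on the left.
  11000111  ->  keep [1100011], discard [1], prepend 0
= 01100011

Answer: 01100011 (99)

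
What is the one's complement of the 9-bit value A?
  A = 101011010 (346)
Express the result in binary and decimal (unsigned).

Flip each bit (0->1, 1->0):
  101011010
  010100101

Answer: 010100101 (165)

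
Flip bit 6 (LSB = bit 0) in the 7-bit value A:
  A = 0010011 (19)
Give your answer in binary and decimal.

Mask = 1 << 6 = 1000000
Bit 6 of A is 0; XOR with the mask flips it to 1.
  0010011
^ 1000000
---------
  1010011

Answer: 1010011 (83)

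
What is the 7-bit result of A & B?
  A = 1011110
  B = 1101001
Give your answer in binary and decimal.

Apply & to each column (1 only where both bits are 1):
  1011110
& 1101001
---------
  1001000

Answer: 1001000 (72)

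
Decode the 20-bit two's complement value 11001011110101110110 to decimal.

MSB is 1, so the value is negative. Find the magnitude:
1. Invert bits:  00110100001010001001
2. Add 1:        00110100001010001010  = 213642
3. Apply sign:   -213642

Answer: -213642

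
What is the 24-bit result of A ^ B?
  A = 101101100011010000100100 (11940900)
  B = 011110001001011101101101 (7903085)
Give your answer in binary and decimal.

Apply ^ to each column (1 where bits differ):
  101101100011010000100100
^ 011110001001011101101101
--------------------------
  110011101010001101001001

Answer: 110011101010001101001001 (13542217)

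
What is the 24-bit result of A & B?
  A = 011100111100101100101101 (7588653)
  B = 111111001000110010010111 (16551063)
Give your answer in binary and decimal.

Apply & to each column (1 only where both bits are 1):
  011100111100101100101101
& 111111001000110010010111
--------------------------
  011100001000100000000101

Answer: 011100001000100000000101 (7374853)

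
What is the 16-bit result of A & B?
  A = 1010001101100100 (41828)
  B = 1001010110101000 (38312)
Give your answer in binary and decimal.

Apply & to each column (1 only where both bits are 1):
  1010001101100100
& 1001010110101000
------------------
  1000000100100000

Answer: 1000000100100000 (33056)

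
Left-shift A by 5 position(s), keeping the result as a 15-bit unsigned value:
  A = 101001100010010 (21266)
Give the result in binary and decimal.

Shift left by 5: drop the top 5 bit(s), append 5 zero(s) on the right.
  101001100010010  ->  discard [10100], keep [1100010010], append 00000
= 110001001000000

Answer: 110001001000000 (25152)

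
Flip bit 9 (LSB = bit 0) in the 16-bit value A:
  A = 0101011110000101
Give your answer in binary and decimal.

Mask = 1 << 9 = 0000001000000000
Bit 9 of A is 1; XOR with the mask flips it to 0.
  0101011110000101
^ 0000001000000000
------------------
  0101010110000101

Answer: 0101010110000101 (21893)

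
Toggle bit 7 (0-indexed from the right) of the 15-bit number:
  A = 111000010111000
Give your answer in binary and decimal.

Mask = 1 << 7 = 000000010000000
Bit 7 of A is 1; XOR with the mask flips it to 0.
  111000010111000
^ 000000010000000
-----------------
  111000000111000

Answer: 111000000111000 (28728)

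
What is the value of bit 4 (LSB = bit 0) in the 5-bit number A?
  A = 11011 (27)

Bit 4 is the 5th from the right.
  11011
  ^
That bit is 1.

Answer: 1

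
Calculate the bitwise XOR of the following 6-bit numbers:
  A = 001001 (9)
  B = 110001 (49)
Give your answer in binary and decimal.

Apply ^ to each column (1 where bits differ):
  001001
^ 110001
--------
  111000

Answer: 111000 (56)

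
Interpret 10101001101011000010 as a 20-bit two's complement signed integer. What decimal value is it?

MSB is 1, so the value is negative. Find the magnitude:
1. Invert bits:  01010110010100111101
2. Add 1:        01010110010100111110  = 353598
3. Apply sign:   -353598

Answer: -353598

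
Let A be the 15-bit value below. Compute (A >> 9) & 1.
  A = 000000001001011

Bit 9 is the 10th from the right.
  000000001001011
       ^
That bit is 0.

Answer: 0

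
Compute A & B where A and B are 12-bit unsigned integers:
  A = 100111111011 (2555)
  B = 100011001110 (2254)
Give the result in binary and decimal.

Apply & to each column (1 only where both bits are 1):
  100111111011
& 100011001110
--------------
  100011001010

Answer: 100011001010 (2250)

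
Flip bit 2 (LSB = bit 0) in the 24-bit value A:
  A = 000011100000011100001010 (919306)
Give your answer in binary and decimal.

Mask = 1 << 2 = 000000000000000000000100
Bit 2 of A is 0; XOR with the mask flips it to 1.
  000011100000011100001010
^ 000000000000000000000100
--------------------------
  000011100000011100001110

Answer: 000011100000011100001110 (919310)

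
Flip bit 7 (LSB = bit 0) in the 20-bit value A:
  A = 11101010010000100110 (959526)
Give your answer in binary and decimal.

Mask = 1 << 7 = 00000000000010000000
Bit 7 of A is 0; XOR with the mask flips it to 1.
  11101010010000100110
^ 00000000000010000000
----------------------
  11101010010010100110

Answer: 11101010010010100110 (959654)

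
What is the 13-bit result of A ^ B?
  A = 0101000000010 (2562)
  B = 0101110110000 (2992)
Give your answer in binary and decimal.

Apply ^ to each column (1 where bits differ):
  0101000000010
^ 0101110110000
---------------
  0000110110010

Answer: 0000110110010 (434)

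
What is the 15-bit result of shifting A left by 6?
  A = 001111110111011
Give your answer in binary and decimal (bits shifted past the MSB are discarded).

Shift left by 6: drop the top 6 bit(s), append 6 zero(s) on the right.
  001111110111011  ->  discard [001111], keep [110111011], append 000000
= 110111011000000

Answer: 110111011000000 (28352)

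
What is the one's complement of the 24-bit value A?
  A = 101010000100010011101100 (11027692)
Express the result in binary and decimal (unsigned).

Flip each bit (0->1, 1->0):
  101010000100010011101100
  010101111011101100010011

Answer: 010101111011101100010011 (5749523)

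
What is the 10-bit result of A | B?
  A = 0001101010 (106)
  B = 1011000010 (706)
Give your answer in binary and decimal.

Apply | to each column (1 where either bit is 1):
  0001101010
| 1011000010
------------
  1011101010

Answer: 1011101010 (746)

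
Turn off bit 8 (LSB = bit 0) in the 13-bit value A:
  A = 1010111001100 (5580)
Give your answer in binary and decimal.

Mask = ~(1 << 8) = 1111011111111
Bit 8 of A is 1, so AND-ing with the mask clears it to 0.
  1010111001100
& 1111011111111
---------------
  1010011001100

Answer: 1010011001100 (5324)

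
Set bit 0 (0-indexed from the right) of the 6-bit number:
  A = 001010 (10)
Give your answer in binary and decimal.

Mask = 1 << 0 = 000001
Bit 0 of A is 0, so OR-ing with the mask flips it to 1.
  001010
| 000001
--------
  001011

Answer: 001011 (11)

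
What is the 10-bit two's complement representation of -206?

1. Binary of +206:  0011001110
2. Invert bits:     1100110001
3. Add 1:           1100110010

Answer: 1100110010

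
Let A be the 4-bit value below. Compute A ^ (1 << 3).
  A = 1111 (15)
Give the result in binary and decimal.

Mask = 1 << 3 = 1000
Bit 3 of A is 1; XOR with the mask flips it to 0.
  1111
^ 1000
------
  0111

Answer: 0111 (7)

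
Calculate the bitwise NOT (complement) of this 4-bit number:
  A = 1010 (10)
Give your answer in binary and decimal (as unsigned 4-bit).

Flip each bit (0->1, 1->0):
  1010
  0101

Answer: 0101 (5)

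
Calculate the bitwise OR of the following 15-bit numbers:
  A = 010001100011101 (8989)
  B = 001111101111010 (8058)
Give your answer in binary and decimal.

Apply | to each column (1 where either bit is 1):
  010001100011101
| 001111101111010
-----------------
  011111101111111

Answer: 011111101111111 (16255)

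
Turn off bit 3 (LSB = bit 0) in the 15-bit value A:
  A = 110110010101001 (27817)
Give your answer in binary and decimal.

Mask = ~(1 << 3) = 111111111110111
Bit 3 of A is 1, so AND-ing with the mask clears it to 0.
  110110010101001
& 111111111110111
-----------------
  110110010100001

Answer: 110110010100001 (27809)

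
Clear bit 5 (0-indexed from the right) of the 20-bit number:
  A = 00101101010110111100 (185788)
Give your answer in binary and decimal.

Mask = ~(1 << 5) = 11111111111111011111
Bit 5 of A is 1, so AND-ing with the mask clears it to 0.
  00101101010110111100
& 11111111111111011111
----------------------
  00101101010110011100

Answer: 00101101010110011100 (185756)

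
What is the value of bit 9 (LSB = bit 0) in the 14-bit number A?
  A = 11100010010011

Bit 9 is the 10th from the right.
  11100010010011
      ^
That bit is 0.

Answer: 0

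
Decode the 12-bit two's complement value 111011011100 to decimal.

MSB is 1, so the value is negative. Find the magnitude:
1. Invert bits:  000100100011
2. Add 1:        000100100100  = 292
3. Apply sign:   -292

Answer: -292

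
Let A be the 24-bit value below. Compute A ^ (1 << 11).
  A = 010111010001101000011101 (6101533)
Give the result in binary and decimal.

Mask = 1 << 11 = 000000000000100000000000
Bit 11 of A is 1; XOR with the mask flips it to 0.
  010111010001101000011101
^ 000000000000100000000000
--------------------------
  010111010001001000011101

Answer: 010111010001001000011101 (6099485)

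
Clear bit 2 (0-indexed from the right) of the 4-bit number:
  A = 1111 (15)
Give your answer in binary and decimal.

Mask = ~(1 << 2) = 1011
Bit 2 of A is 1, so AND-ing with the mask clears it to 0.
  1111
& 1011
------
  1011

Answer: 1011 (11)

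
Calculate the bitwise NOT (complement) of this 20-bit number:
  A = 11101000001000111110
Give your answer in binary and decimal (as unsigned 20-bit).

Flip each bit (0->1, 1->0):
  11101000001000111110
  00010111110111000001

Answer: 00010111110111000001 (97729)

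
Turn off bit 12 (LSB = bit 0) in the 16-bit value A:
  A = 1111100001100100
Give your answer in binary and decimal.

Mask = ~(1 << 12) = 1110111111111111
Bit 12 of A is 1, so AND-ing with the mask clears it to 0.
  1111100001100100
& 1110111111111111
------------------
  1110100001100100

Answer: 1110100001100100 (59492)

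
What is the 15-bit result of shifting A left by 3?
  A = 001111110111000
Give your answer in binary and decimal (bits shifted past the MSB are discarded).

Shift left by 3: drop the top 3 bit(s), append 3 zero(s) on the right.
  001111110111000  ->  discard [001], keep [111110111000], append 000
= 111110111000000

Answer: 111110111000000 (32192)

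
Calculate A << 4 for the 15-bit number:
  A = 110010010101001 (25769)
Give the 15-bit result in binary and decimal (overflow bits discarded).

Shift left by 4: drop the top 4 bit(s), append 4 zero(s) on the right.
  110010010101001  ->  discard [1100], keep [10010101001], append 0000
= 100101010010000

Answer: 100101010010000 (19088)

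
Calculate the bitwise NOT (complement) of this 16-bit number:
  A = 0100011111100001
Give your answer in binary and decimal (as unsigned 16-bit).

Flip each bit (0->1, 1->0):
  0100011111100001
  1011100000011110

Answer: 1011100000011110 (47134)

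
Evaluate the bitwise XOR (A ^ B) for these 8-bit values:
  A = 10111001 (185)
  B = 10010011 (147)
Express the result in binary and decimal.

Apply ^ to each column (1 where bits differ):
  10111001
^ 10010011
----------
  00101010

Answer: 00101010 (42)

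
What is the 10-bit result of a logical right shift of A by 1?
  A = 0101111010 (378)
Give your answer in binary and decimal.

Logical shift right by 1: drop the bottom 1 bit(s), prepend 1 zero(s) on the left.
  0101111010  ->  keep [010111101], discard [0], prepend 0
= 0010111101

Answer: 0010111101 (189)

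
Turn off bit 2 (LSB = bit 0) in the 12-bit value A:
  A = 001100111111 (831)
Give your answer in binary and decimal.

Mask = ~(1 << 2) = 111111111011
Bit 2 of A is 1, so AND-ing with the mask clears it to 0.
  001100111111
& 111111111011
--------------
  001100111011

Answer: 001100111011 (827)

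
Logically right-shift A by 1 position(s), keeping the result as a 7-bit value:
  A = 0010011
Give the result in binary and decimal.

Logical shift right by 1: drop the bottom 1 bit(s), prepend 1 zero(s) on the left.
  0010011  ->  keep [001001], discard [1], prepend 0
= 0001001

Answer: 0001001 (9)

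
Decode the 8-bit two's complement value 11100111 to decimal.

MSB is 1, so the value is negative. Find the magnitude:
1. Invert bits:  00011000
2. Add 1:        00011001  = 25
3. Apply sign:   -25

Answer: -25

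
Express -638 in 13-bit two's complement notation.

1. Binary of +638:  0001001111110
2. Invert bits:     1110110000001
3. Add 1:           1110110000010

Answer: 1110110000010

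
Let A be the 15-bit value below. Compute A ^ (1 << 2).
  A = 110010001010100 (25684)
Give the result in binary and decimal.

Mask = 1 << 2 = 000000000000100
Bit 2 of A is 1; XOR with the mask flips it to 0.
  110010001010100
^ 000000000000100
-----------------
  110010001010000

Answer: 110010001010000 (25680)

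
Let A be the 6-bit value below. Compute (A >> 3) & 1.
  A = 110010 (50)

Bit 3 is the 4th from the right.
  110010
    ^
That bit is 0.

Answer: 0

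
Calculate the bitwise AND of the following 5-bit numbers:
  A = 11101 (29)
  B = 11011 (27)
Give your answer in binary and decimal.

Apply & to each column (1 only where both bits are 1):
  11101
& 11011
-------
  11001

Answer: 11001 (25)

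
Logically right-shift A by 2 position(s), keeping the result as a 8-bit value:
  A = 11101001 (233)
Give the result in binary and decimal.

Logical shift right by 2: drop the bottom 2 bit(s), prepend 2 zero(s) on the left.
  11101001  ->  keep [111010], discard [01], prepend 00
= 00111010

Answer: 00111010 (58)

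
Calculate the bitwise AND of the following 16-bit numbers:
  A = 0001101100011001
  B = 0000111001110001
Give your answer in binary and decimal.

Apply & to each column (1 only where both bits are 1):
  0001101100011001
& 0000111001110001
------------------
  0000101000010001

Answer: 0000101000010001 (2577)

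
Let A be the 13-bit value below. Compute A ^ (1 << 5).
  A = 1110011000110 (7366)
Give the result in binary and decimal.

Mask = 1 << 5 = 0000000100000
Bit 5 of A is 0; XOR with the mask flips it to 1.
  1110011000110
^ 0000000100000
---------------
  1110011100110

Answer: 1110011100110 (7398)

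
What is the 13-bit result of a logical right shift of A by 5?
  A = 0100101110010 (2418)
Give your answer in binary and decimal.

Logical shift right by 5: drop the bottom 5 bit(s), prepend 5 zero(s) on the left.
  0100101110010  ->  keep [01001011], discard [10010], prepend 00000
= 0000001001011

Answer: 0000001001011 (75)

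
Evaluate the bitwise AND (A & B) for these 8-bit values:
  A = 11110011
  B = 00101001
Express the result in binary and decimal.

Apply & to each column (1 only where both bits are 1):
  11110011
& 00101001
----------
  00100001

Answer: 00100001 (33)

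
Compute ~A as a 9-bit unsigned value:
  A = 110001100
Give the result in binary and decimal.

Flip each bit (0->1, 1->0):
  110001100
  001110011

Answer: 001110011 (115)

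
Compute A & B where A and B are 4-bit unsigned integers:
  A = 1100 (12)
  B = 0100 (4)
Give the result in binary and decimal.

Apply & to each column (1 only where both bits are 1):
  1100
& 0100
------
  0100

Answer: 0100 (4)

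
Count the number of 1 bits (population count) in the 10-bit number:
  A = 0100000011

0100000011
1-bits at positions (from bit 0 = LSB): 0, 1, 8
Count = 3

Answer: 3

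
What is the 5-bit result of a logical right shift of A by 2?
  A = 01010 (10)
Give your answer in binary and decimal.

Logical shift right by 2: drop the bottom 2 bit(s), prepend 2 zero(s) on the left.
  01010  ->  keep [010], discard [10], prepend 00
= 00010

Answer: 00010 (2)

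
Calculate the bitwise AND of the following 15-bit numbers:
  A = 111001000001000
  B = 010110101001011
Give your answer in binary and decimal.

Apply & to each column (1 only where both bits are 1):
  111001000001000
& 010110101001011
-----------------
  010000000001000

Answer: 010000000001000 (8200)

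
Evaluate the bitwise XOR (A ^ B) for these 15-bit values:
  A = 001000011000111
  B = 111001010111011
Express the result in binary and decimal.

Apply ^ to each column (1 where bits differ):
  001000011000111
^ 111001010111011
-----------------
  110001001111100

Answer: 110001001111100 (25212)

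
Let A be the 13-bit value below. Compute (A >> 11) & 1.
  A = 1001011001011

Bit 11 is the 12th from the right.
  1001011001011
   ^
That bit is 0.

Answer: 0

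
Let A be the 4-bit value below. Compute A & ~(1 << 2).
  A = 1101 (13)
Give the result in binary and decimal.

Mask = ~(1 << 2) = 1011
Bit 2 of A is 1, so AND-ing with the mask clears it to 0.
  1101
& 1011
------
  1001

Answer: 1001 (9)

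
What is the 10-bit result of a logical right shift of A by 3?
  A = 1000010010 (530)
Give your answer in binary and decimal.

Logical shift right by 3: drop the bottom 3 bit(s), prepend 3 zero(s) on the left.
  1000010010  ->  keep [1000010], discard [010], prepend 000
= 0001000010

Answer: 0001000010 (66)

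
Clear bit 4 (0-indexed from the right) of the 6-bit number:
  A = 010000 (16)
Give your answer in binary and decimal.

Mask = ~(1 << 4) = 101111
Bit 4 of A is 1, so AND-ing with the mask clears it to 0.
  010000
& 101111
--------
  000000

Answer: 000000 (0)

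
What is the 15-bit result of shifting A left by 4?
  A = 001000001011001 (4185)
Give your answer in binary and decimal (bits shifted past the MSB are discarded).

Shift left by 4: drop the top 4 bit(s), append 4 zero(s) on the right.
  001000001011001  ->  discard [0010], keep [00001011001], append 0000
= 000010110010000

Answer: 000010110010000 (1424)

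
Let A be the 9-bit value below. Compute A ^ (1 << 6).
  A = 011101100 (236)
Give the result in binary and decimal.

Mask = 1 << 6 = 001000000
Bit 6 of A is 1; XOR with the mask flips it to 0.
  011101100
^ 001000000
-----------
  010101100

Answer: 010101100 (172)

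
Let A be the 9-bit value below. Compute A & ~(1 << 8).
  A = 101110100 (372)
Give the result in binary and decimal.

Mask = ~(1 << 8) = 011111111
Bit 8 of A is 1, so AND-ing with the mask clears it to 0.
  101110100
& 011111111
-----------
  001110100

Answer: 001110100 (116)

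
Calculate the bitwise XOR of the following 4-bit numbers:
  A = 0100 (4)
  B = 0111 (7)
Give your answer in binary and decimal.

Apply ^ to each column (1 where bits differ):
  0100
^ 0111
------
  0011

Answer: 0011 (3)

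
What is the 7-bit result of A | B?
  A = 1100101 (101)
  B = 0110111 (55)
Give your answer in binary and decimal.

Apply | to each column (1 where either bit is 1):
  1100101
| 0110111
---------
  1110111

Answer: 1110111 (119)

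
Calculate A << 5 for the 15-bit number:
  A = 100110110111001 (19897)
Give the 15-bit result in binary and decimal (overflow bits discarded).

Shift left by 5: drop the top 5 bit(s), append 5 zero(s) on the right.
  100110110111001  ->  discard [10011], keep [0110111001], append 00000
= 011011100100000

Answer: 011011100100000 (14112)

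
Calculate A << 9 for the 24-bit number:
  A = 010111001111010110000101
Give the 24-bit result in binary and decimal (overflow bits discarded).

Shift left by 9: drop the top 9 bit(s), append 9 zero(s) on the right.
  010111001111010110000101  ->  discard [010111001], keep [111010110000101], append 000000000
= 111010110000101000000000

Answer: 111010110000101000000000 (15403520)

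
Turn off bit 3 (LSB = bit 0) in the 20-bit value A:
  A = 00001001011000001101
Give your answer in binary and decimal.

Mask = ~(1 << 3) = 11111111111111110111
Bit 3 of A is 1, so AND-ing with the mask clears it to 0.
  00001001011000001101
& 11111111111111110111
----------------------
  00001001011000000101

Answer: 00001001011000000101 (38405)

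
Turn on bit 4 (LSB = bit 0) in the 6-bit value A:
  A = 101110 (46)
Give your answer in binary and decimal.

Mask = 1 << 4 = 010000
Bit 4 of A is 0, so OR-ing with the mask flips it to 1.
  101110
| 010000
--------
  111110

Answer: 111110 (62)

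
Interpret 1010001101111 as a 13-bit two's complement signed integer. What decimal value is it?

MSB is 1, so the value is negative. Find the magnitude:
1. Invert bits:  0101110010000
2. Add 1:        0101110010001  = 2961
3. Apply sign:   -2961

Answer: -2961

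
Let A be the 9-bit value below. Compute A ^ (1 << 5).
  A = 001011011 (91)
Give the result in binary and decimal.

Mask = 1 << 5 = 000100000
Bit 5 of A is 0; XOR with the mask flips it to 1.
  001011011
^ 000100000
-----------
  001111011

Answer: 001111011 (123)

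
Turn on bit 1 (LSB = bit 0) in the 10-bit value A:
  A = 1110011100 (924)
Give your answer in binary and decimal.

Mask = 1 << 1 = 0000000010
Bit 1 of A is 0, so OR-ing with the mask flips it to 1.
  1110011100
| 0000000010
------------
  1110011110

Answer: 1110011110 (926)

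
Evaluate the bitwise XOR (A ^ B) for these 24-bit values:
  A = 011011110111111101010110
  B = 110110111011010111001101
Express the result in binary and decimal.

Apply ^ to each column (1 where bits differ):
  011011110111111101010110
^ 110110111011010111001101
--------------------------
  101101001100101010011011

Answer: 101101001100101010011011 (11848347)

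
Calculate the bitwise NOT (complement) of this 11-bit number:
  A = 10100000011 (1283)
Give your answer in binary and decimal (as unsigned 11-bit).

Flip each bit (0->1, 1->0):
  10100000011
  01011111100

Answer: 01011111100 (764)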